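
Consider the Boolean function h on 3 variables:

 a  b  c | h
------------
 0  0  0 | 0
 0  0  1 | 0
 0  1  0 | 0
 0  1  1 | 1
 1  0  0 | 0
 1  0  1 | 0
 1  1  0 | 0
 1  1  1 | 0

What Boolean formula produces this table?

h(a, b, c) = (not a and b) and c

h is 1 on exactly one input, (0,1,1), whose minterm is ¬a·b·c. So h is just that conjunction.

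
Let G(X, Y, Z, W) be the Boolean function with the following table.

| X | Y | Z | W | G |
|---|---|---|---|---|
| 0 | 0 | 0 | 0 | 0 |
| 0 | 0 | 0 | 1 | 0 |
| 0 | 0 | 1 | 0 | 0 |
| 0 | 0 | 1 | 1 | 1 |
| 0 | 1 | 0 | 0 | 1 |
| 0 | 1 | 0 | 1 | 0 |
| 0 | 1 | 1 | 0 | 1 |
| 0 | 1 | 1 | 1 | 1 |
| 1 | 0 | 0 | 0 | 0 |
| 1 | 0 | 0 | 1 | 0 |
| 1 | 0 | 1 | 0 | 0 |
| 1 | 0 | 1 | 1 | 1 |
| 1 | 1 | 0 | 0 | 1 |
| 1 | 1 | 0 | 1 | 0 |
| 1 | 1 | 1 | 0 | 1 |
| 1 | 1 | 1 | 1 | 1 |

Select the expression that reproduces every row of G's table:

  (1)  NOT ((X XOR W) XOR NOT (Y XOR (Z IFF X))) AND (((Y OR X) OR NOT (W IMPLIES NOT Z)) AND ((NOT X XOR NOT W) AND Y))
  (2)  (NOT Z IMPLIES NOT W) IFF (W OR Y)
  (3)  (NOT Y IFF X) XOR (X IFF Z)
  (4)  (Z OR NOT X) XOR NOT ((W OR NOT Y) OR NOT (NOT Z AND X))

(1) disagrees with G on (0,0,1,1) (formula → 0, table → 1); rule it out.
(3) disagrees with G on (0,0,0,0) (formula → 1, table → 0); rule it out.
(4) disagrees with G on (0,0,0,0) (formula → 1, table → 0); rule it out.
(2) is the remaining candidate, and it agrees with G on all 16 inputs.

2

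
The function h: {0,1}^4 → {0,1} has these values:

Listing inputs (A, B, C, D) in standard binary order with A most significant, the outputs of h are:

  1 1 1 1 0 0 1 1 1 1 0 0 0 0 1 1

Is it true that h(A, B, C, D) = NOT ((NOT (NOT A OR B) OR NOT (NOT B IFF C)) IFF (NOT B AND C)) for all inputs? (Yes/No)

Evaluate NOT ((NOT (NOT A OR B) OR NOT (NOT B IFF C)) IFF (NOT B AND C)) on each row and compare to h:
  A=0, B=0, C=0, D=0: formula gives 1, h = 1 ✓
  A=0, B=0, C=0, D=1: formula gives 1, h = 1 ✓
  A=0, B=0, C=1, D=0: formula gives 1, h = 1 ✓
  A=0, B=0, C=1, D=1: formula gives 1, h = 1 ✓
  … (the remaining 12 rows also agree.)
No disagreement on any input; they are logically equivalent.

Yes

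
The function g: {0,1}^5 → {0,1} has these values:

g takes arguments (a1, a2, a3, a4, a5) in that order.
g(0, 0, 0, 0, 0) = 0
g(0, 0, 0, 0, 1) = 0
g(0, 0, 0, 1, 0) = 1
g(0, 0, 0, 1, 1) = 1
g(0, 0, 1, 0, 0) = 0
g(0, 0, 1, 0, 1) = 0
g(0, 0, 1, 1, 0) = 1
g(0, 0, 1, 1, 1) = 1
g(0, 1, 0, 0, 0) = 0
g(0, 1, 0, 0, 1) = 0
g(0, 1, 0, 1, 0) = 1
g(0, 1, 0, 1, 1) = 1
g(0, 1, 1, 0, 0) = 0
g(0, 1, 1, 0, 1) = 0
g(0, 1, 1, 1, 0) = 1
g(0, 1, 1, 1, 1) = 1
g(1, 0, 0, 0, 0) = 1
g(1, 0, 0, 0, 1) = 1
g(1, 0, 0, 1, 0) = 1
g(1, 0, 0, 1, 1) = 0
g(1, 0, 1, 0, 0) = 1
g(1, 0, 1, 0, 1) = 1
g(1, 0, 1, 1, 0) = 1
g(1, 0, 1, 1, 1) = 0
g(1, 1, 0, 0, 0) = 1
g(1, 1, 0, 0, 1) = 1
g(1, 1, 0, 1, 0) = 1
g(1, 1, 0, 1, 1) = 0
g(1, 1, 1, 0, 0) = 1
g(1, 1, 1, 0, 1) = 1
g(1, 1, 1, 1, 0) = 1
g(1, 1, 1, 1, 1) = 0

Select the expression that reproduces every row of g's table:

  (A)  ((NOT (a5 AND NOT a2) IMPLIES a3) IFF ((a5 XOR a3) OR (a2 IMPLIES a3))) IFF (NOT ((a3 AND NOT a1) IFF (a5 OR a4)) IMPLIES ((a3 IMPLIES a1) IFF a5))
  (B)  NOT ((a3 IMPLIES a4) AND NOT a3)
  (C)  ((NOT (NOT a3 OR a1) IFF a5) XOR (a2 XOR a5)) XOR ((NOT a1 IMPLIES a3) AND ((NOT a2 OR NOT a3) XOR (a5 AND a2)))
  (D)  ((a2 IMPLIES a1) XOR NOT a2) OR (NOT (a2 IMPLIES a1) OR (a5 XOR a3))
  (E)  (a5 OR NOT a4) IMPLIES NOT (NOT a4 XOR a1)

E

(A) disagrees with g on (0,0,0,0,1) (formula → 1, table → 0); rule it out.
(B) disagrees with g on (0,0,0,1,0) (formula → 0, table → 1); rule it out.
(C) disagrees with g on (0,0,0,0,0) (formula → 1, table → 0); rule it out.
(D) disagrees with g on (0,0,0,0,1) (formula → 1, table → 0); rule it out.
Only (E) survives; checking it on all 32 rows confirms it matches g.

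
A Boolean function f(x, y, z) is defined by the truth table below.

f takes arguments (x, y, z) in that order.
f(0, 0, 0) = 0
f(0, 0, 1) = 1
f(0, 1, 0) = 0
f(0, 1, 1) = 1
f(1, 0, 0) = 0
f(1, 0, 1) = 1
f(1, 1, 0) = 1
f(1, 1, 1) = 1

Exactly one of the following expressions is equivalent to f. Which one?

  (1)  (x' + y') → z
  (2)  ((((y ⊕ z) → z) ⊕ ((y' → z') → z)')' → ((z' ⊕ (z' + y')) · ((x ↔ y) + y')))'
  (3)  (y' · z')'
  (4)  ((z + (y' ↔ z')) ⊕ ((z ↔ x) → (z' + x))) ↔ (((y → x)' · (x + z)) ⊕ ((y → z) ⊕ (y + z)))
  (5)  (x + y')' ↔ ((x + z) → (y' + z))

(2) disagrees with f on (0,0,0) (formula → 1, table → 0); rule it out.
(3) disagrees with f on (0,1,0) (formula → 1, table → 0); rule it out.
(4) disagrees with f on (0,1,0) (formula → 1, table → 0); rule it out.
(5) disagrees with f on (0,0,1) (formula → 0, table → 1); rule it out.
That leaves (1). Evaluating it on every row reproduces the table of f exactly.

1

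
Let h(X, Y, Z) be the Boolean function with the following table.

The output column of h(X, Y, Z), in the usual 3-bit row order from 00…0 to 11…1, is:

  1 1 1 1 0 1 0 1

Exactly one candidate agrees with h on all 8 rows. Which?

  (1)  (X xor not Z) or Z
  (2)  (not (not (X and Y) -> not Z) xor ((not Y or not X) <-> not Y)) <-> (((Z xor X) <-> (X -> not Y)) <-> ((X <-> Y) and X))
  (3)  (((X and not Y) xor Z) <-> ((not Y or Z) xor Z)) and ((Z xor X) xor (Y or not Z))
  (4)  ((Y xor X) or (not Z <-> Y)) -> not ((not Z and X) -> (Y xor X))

(2): at (0,1,0) it gives 0, but h = 1 — eliminated.
(3): at (0,0,0) it gives 0, but h = 1 — eliminated.
(4): at (0,0,1) it gives 0, but h = 1 — eliminated.
(1) is the remaining candidate, and it agrees with h on all 8 inputs.

1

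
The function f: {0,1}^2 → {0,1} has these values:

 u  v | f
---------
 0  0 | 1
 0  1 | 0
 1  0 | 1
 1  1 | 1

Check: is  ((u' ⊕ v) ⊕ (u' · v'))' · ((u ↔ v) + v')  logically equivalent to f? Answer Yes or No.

No

Test each input against both f and the formula:
  u=0, v=0: formula gives 1, f = 1 ✓
  u=0, v=1: formula gives 0, f = 0 ✓
  u=1, v=0: formula gives 1, f = 1 ✓
  u=1, v=1: formula gives 0, but f = 1 ✗
Row (1,1) is a counterexample, so the formula is not equivalent to f.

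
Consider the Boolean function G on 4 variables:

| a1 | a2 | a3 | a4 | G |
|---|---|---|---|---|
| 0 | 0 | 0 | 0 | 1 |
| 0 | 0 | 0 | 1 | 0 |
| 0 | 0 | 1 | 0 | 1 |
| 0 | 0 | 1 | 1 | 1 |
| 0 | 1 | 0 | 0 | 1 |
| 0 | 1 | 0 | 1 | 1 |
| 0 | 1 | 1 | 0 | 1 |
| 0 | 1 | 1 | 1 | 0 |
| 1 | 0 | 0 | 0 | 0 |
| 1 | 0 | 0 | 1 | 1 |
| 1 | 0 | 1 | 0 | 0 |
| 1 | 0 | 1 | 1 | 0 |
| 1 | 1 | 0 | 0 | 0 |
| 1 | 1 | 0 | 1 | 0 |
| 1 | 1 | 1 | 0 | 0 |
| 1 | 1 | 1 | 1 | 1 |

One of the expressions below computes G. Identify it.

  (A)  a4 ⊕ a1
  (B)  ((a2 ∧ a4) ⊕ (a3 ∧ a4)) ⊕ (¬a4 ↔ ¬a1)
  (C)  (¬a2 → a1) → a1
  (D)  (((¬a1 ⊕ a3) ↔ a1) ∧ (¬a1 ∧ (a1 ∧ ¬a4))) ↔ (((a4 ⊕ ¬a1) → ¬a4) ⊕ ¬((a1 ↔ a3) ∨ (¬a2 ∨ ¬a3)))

(A) disagrees with G on (0,0,0,0) (formula → 0, table → 1); rule it out.
(C) disagrees with G on (0,0,0,1) (formula → 1, table → 0); rule it out.
(D) disagrees with G on (0,0,0,0) (formula → 0, table → 1); rule it out.
(B) is the remaining candidate, and it agrees with G on all 16 inputs.

B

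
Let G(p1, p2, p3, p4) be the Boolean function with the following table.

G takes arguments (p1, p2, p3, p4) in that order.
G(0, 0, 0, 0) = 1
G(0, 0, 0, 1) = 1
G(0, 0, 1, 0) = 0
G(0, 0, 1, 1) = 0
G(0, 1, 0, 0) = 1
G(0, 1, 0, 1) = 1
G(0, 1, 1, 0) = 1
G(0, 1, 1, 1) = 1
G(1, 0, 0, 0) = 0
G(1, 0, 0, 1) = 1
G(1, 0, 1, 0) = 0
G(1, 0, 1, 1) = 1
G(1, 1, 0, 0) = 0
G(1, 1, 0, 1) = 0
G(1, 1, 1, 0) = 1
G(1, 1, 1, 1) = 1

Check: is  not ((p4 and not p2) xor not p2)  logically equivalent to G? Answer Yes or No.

No

Check the formula against G row by row:
  p1=0, p2=0, p3=0, p4=0: formula gives 0, but G = 1 ✗
Since they disagree at (0,0,0,0), the expression is not a correct formula for G.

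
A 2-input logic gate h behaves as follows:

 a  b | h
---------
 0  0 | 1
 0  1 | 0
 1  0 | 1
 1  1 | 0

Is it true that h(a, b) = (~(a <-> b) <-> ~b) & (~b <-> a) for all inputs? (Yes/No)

Test each input against both h and the formula:
  a=0, b=0: formula gives 0, but h = 1 ✗
Since they disagree at (0,0), the expression is not a correct formula for h.

No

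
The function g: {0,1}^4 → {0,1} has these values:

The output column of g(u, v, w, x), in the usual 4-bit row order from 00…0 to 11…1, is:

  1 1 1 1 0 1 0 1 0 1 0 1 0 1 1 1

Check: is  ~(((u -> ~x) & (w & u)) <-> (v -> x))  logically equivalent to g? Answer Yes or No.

No

Evaluate ~(((u -> ~x) & (w & u)) <-> (v -> x)) on each row and compare to g:
  u=0, v=0, w=0, x=0: formula gives 1, g = 1 ✓
  u=0, v=0, w=0, x=1: formula gives 1, g = 1 ✓
  u=0, v=0, w=1, x=0: formula gives 1, g = 1 ✓
  u=0, v=0, w=1, x=1: formula gives 1, g = 1 ✓
  …
  u=1, v=0, w=0, x=0: formula gives 1, but g = 0 ✗
Row (1,0,0,0) is a counterexample, so the formula is not equivalent to g.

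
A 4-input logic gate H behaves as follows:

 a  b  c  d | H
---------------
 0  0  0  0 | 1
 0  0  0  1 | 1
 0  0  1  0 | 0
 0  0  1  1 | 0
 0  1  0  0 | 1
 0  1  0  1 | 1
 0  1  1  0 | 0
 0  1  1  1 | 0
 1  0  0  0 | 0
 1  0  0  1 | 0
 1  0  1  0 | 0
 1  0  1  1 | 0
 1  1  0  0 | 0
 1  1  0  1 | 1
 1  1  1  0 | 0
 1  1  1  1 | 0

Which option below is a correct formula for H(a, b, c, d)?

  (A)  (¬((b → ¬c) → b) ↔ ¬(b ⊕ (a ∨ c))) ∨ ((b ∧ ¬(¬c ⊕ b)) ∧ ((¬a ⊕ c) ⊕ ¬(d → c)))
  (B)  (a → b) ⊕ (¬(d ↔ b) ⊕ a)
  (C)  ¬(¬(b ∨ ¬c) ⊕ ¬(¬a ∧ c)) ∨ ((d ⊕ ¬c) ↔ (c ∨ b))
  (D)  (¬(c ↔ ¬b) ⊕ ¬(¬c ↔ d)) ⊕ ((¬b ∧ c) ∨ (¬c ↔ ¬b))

A

(B) fails at (0,0,0,1): the formula yields 0, H is 1.
(C) fails at (0,0,0,0): the formula yields 0, H is 1.
(D) fails at (0,0,0,1): the formula yields 0, H is 1.
(A) is the remaining candidate, and it agrees with H on all 16 inputs.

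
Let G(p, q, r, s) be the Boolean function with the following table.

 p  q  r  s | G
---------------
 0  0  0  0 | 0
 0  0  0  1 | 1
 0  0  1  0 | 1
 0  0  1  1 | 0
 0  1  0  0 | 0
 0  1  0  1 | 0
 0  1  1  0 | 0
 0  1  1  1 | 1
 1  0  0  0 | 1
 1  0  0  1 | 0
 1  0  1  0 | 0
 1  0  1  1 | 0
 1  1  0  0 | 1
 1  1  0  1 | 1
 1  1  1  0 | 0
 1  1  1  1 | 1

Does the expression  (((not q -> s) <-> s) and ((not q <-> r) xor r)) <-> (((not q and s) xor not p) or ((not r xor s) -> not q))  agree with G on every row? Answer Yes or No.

No

Test each input against both G and the formula:
  p=0, q=0, r=0, s=0: formula gives 0, G = 0 ✓
  p=0, q=0, r=0, s=1: formula gives 0, but G = 1 ✗
Since they disagree at (0,0,0,1), the expression is not a correct formula for G.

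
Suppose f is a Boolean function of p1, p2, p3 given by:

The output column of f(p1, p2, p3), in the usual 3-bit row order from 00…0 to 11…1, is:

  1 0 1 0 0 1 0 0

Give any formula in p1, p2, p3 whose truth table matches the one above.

f(p1, p2, p3) = (((~p1 & ~p2) & ~p3) | ((~p1 & p2) & ~p3)) | ((p1 & ~p2) & p3)

f=1 on 3 inputs: (0,0,0), (0,1,0), (1,0,1). Reading each as a conjunction of literals (¬p1·¬p2·¬p3, ¬p1·p2·¬p3, p1·¬p2·p3) and taking the OR gives the canonical DNF.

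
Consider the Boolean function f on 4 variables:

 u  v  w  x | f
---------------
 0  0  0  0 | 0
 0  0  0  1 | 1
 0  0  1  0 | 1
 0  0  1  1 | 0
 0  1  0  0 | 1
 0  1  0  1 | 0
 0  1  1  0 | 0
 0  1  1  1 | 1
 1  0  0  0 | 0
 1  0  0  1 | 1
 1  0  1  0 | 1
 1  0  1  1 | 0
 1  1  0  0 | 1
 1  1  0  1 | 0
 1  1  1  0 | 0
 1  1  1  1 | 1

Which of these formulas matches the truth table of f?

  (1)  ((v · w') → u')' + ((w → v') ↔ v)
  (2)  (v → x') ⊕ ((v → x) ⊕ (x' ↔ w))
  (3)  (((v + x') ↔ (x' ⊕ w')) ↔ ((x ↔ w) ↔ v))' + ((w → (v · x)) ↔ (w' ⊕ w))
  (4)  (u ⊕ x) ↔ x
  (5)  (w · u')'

(1) disagrees with f on (0,0,0,1) (formula → 0, table → 1); rule it out.
(3) disagrees with f on (0,0,0,0) (formula → 1, table → 0); rule it out.
(4) disagrees with f on (0,0,0,0) (formula → 1, table → 0); rule it out.
(5) disagrees with f on (0,0,0,0) (formula → 1, table → 0); rule it out.
Only (2) survives; checking it on all 16 rows confirms it matches f.

2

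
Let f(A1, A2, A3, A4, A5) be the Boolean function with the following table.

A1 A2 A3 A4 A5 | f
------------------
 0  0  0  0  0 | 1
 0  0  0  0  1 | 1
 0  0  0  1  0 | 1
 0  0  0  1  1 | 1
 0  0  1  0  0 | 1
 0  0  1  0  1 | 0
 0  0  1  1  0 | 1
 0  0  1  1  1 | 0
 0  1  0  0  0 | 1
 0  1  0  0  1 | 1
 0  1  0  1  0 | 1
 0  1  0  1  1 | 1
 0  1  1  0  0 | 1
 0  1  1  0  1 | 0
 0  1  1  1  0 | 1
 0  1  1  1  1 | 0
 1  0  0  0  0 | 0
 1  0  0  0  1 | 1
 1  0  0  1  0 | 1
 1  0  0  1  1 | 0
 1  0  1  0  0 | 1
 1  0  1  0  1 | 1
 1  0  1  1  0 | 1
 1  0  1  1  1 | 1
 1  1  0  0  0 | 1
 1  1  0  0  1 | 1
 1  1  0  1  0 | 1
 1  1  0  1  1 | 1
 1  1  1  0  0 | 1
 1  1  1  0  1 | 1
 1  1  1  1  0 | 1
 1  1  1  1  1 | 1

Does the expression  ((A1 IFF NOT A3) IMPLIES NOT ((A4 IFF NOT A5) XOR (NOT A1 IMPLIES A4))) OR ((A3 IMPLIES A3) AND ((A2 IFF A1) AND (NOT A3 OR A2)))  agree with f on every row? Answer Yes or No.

Yes

Test each input against both f and the formula:
  A1=0, A2=0, A3=0, A4=0, A5=0: formula gives 1, f = 1 ✓
  A1=0, A2=0, A3=0, A4=0, A5=1: formula gives 1, f = 1 ✓
  A1=0, A2=0, A3=0, A4=1, A5=0: formula gives 1, f = 1 ✓
  A1=0, A2=0, A3=0, A4=1, A5=1: formula gives 1, f = 1 ✓
  … (the remaining 28 rows also agree.)
No disagreement on any input; they are logically equivalent.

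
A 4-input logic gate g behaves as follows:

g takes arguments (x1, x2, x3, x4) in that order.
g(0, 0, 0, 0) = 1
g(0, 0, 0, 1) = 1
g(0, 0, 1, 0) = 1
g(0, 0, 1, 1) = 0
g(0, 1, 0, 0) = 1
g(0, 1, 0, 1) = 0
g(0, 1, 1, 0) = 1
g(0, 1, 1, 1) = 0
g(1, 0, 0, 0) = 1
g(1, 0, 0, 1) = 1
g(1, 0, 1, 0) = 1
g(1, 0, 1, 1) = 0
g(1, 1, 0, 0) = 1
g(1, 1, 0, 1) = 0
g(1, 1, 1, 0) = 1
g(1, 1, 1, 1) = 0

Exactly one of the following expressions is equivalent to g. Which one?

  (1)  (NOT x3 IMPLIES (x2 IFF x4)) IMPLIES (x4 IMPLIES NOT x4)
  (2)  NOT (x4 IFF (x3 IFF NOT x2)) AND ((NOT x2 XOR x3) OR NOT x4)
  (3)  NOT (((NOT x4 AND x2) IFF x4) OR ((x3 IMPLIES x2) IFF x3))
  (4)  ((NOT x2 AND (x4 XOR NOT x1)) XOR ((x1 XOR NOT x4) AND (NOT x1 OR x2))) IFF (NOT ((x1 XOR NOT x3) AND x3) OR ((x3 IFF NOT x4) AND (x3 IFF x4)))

1

(2): at (0,0,0,0) it gives 0, but g = 1 — eliminated.
(3): at (0,0,0,0) it gives 0, but g = 1 — eliminated.
(4): at (0,0,0,0) it gives 0, but g = 1 — eliminated.
Only (1) survives; checking it on all 16 rows confirms it matches g.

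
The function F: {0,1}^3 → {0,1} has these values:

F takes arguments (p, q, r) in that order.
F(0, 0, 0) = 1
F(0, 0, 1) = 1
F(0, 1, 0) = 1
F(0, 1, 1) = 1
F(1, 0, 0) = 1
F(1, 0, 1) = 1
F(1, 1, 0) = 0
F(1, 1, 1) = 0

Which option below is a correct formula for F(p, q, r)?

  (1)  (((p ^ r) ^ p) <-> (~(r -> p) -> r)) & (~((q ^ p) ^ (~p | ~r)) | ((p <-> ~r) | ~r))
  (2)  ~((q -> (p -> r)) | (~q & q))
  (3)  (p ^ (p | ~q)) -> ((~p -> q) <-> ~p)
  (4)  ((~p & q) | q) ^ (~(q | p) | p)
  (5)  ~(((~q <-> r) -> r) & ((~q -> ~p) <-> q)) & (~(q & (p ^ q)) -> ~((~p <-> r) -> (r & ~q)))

4

(1) fails at (0,0,0): the formula yields 0, F is 1.
(2) fails at (0,0,0): the formula yields 0, F is 1.
(3) fails at (0,0,0): the formula yields 0, F is 1.
(5) fails at (0,0,0): the formula yields 0, F is 1.
Only (4) survives; checking it on all 8 rows confirms it matches F.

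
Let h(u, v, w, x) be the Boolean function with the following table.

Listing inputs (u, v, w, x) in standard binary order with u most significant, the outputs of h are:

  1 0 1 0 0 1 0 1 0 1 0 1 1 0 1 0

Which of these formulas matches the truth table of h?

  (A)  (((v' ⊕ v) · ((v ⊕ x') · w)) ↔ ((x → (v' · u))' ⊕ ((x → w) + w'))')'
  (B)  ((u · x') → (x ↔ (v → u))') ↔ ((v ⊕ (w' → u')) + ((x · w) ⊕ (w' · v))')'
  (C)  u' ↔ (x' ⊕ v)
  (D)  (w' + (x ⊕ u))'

C

(A): at (0,0,0,0) it gives 0, but h = 1 — eliminated.
(B): at (0,0,0,0) it gives 0, but h = 1 — eliminated.
(D): at (0,0,0,0) it gives 0, but h = 1 — eliminated.
(C) is the remaining candidate, and it agrees with h on all 16 inputs.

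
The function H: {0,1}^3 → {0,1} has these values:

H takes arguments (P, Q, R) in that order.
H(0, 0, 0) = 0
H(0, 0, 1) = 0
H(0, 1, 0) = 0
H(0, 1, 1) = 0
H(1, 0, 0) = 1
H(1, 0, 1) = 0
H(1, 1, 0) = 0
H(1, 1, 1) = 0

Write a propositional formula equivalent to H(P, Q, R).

Only row (1,0,0) gives 1. That row's minterm P·¬Q·¬R is H directly.

H(P, Q, R) = (P ∧ ¬Q) ∧ ¬R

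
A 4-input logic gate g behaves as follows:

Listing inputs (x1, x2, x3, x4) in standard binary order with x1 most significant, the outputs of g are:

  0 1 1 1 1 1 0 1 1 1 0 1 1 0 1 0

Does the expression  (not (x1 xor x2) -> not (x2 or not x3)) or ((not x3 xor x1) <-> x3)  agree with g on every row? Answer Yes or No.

No

Evaluate (not (x1 xor x2) -> not (x2 or not x3)) or ((not x3 xor x1) <-> x3) on each row and compare to g:
  x1=0, x2=0, x3=0, x4=0: formula gives 0, g = 0 ✓
  x1=0, x2=0, x3=0, x4=1: formula gives 0, but g = 1 ✗
A single disagreement suffices: at (0,0,0,1) they differ, so the formula does not compute g.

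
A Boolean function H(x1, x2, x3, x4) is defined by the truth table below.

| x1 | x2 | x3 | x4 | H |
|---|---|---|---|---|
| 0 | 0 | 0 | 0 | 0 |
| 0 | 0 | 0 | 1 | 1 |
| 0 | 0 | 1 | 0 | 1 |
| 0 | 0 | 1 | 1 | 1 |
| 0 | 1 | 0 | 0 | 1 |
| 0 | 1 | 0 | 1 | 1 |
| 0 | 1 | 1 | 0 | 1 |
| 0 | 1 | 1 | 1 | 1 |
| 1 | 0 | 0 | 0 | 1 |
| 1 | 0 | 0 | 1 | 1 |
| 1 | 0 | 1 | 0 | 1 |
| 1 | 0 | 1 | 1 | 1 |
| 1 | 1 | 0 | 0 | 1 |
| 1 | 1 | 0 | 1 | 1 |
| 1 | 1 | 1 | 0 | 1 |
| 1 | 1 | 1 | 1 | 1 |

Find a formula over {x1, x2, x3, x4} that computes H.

The output is 1 whenever at least one input is 1 — the OR of all inputs.

H(x1, x2, x3, x4) = ((x1 | x2) | x3) | x4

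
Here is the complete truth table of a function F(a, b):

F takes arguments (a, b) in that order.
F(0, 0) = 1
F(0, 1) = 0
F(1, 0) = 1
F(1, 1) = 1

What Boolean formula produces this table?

F(a, b) = b → a

This is b → a (false only at 0,1).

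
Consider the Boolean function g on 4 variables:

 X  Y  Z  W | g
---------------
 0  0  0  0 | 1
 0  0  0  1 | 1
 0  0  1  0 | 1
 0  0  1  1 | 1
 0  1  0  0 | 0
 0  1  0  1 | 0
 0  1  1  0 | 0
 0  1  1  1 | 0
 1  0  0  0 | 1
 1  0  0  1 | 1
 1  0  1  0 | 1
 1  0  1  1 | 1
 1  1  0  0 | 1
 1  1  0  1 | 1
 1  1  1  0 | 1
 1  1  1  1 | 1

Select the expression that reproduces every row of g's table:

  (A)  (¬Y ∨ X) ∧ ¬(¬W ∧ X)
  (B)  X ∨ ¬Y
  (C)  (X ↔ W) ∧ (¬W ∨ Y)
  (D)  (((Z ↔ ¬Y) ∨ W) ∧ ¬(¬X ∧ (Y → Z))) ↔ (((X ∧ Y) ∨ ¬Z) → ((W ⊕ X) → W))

B

(A): at (1,0,0,0) it gives 0, but g = 1 — eliminated.
(C): at (0,0,0,1) it gives 0, but g = 1 — eliminated.
(D): at (0,0,0,0) it gives 0, but g = 1 — eliminated.
That leaves (B). Evaluating it on every row reproduces the table of g exactly.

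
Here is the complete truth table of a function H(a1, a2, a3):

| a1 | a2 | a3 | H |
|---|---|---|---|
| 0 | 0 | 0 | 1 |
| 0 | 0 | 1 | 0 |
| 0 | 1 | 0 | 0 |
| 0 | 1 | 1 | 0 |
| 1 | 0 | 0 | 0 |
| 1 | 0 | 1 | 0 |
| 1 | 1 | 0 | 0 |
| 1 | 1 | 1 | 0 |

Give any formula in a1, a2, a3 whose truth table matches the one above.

The output is 1 only when every input is 0 — NOR of all inputs.

H(a1, a2, a3) = ¬((a1 ∨ a2) ∨ a3)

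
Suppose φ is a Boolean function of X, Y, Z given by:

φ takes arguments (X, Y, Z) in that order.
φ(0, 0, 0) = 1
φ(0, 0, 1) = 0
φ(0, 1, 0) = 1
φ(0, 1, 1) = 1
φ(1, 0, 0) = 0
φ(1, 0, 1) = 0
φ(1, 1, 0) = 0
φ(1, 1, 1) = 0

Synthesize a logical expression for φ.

The 1-rows are (0,0,0), (0,1,0), (0,1,1). Each contributes one minterm — ¬X·¬Y·¬Z; ¬X·Y·¬Z; ¬X·Y·Z — and their disjunction is a sum-of-products form of φ.

φ(X, Y, Z) = (((not X and not Y) and not Z) or ((not X and Y) and not Z)) or ((not X and Y) and Z)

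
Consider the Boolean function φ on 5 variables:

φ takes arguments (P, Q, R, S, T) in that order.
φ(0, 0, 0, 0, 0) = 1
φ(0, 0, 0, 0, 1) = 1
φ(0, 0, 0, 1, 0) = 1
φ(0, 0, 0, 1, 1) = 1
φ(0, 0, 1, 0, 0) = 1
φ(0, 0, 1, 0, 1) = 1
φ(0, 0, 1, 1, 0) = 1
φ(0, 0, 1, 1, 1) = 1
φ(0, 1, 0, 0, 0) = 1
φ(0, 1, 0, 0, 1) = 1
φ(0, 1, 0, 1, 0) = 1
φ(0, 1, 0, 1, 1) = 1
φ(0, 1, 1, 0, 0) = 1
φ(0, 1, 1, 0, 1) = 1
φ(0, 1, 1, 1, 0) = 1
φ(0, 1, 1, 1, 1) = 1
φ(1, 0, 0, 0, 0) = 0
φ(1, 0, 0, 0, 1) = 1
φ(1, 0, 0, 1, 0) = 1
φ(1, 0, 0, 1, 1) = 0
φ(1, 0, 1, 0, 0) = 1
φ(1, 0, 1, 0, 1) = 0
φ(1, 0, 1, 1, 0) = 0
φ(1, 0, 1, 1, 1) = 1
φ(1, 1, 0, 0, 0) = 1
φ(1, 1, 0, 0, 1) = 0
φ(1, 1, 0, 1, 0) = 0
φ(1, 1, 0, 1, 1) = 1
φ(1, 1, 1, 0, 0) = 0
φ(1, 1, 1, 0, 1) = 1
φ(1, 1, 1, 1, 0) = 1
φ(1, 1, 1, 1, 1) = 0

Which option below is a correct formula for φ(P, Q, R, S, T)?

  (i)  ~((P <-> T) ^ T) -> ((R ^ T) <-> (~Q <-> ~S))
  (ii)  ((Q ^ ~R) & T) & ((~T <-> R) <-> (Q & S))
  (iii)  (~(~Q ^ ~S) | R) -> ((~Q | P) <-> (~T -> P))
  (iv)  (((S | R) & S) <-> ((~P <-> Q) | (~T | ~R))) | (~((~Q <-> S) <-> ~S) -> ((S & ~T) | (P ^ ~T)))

i

(ii): at (0,0,0,0,0) it gives 0, but φ = 1 — eliminated.
(iii): at (0,0,0,0,0) it gives 0, but φ = 1 — eliminated.
(iv): at (0,0,0,0,1) it gives 0, but φ = 1 — eliminated.
(i) is the remaining candidate, and it agrees with φ on all 32 inputs.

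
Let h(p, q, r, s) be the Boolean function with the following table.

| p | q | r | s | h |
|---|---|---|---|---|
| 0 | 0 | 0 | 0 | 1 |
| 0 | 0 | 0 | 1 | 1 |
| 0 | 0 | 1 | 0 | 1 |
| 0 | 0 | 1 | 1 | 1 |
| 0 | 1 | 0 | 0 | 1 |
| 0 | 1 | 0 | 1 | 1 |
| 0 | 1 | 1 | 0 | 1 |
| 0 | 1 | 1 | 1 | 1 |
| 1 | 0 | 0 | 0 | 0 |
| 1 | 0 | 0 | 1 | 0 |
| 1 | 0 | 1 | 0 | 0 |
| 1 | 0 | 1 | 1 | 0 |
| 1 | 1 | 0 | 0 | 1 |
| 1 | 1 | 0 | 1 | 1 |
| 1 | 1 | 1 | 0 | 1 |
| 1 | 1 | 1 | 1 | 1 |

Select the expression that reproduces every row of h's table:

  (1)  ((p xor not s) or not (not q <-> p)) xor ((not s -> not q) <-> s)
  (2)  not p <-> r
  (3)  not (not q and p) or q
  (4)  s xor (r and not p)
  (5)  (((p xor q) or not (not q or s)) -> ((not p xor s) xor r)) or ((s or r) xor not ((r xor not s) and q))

(1): at (0,0,0,1) it gives 0, but h = 1 — eliminated.
(2): at (0,0,0,0) it gives 0, but h = 1 — eliminated.
(4): at (0,0,0,0) it gives 0, but h = 1 — eliminated.
(5): at (0,1,0,1) it gives 0, but h = 1 — eliminated.
Only (3) survives; checking it on all 16 rows confirms it matches h.

3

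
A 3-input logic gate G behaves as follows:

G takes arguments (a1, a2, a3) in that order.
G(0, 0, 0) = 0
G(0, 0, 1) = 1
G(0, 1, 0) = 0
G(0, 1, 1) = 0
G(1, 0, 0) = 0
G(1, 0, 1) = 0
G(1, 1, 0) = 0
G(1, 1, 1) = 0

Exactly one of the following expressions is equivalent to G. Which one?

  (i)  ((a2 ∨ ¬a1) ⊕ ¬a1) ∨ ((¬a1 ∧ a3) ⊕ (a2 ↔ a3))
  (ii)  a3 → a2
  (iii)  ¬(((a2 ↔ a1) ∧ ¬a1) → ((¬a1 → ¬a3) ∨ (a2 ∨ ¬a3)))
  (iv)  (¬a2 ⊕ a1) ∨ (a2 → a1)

(i): at (0,0,0) it gives 1, but G = 0 — eliminated.
(ii): at (0,0,0) it gives 1, but G = 0 — eliminated.
(iv): at (0,0,0) it gives 1, but G = 0 — eliminated.
Only (iii) survives; checking it on all 8 rows confirms it matches G.

iii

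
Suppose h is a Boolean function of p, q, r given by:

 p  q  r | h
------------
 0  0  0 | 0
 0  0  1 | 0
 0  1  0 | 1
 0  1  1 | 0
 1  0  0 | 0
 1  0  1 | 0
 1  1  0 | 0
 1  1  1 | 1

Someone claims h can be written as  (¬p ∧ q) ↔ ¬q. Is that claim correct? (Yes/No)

Evaluate (¬p ∧ q) ↔ ¬q on each row and compare to h:
  p=0, q=0, r=0: formula gives 0, h = 0 ✓
  p=0, q=0, r=1: formula gives 0, h = 0 ✓
  p=0, q=1, r=0: formula gives 0, but h = 1 ✗
Since they disagree at (0,1,0), the expression is not a correct formula for h.

No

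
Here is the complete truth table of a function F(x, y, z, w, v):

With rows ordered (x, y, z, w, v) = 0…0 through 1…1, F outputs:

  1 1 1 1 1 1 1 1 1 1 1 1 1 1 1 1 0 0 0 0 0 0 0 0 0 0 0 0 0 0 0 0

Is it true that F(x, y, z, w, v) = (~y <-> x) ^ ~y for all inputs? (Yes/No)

Evaluate (~y <-> x) ^ ~y on each row and compare to F:
  x=0, y=0, z=0, w=0, v=0: formula gives 1, F = 1 ✓
  x=0, y=0, z=0, w=0, v=1: formula gives 1, F = 1 ✓
  x=0, y=0, z=0, w=1, v=0: formula gives 1, F = 1 ✓
  x=0, y=0, z=0, w=1, v=1: formula gives 1, F = 1 ✓
  … (the remaining 28 rows also agree.)
All 32 rows match — the expression computes F exactly.

Yes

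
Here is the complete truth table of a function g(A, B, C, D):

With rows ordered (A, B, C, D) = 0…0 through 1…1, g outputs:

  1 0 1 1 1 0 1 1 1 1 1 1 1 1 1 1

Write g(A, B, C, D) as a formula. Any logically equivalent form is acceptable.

The 0-rows are (0,0,0,1), (0,1,0,1). Take each as a conjunction (¬A·¬B·¬C·D, ¬A·B·¬C·D), form their disjunction, and complement — that gives a formula that is 1 everywhere g is.

g(A, B, C, D) = ~((((~A & ~B) & ~C) & D) | (((~A & B) & ~C) & D))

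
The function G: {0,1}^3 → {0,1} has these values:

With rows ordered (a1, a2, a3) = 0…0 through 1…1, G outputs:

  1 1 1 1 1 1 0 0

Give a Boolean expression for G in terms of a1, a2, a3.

G(a1, a2, a3) = ~(((a1 & a2) & ~a3) | ((a1 & a2) & a3))

G is 0 on only 2 rows — (1,1,0), (1,1,1). Writing each as a minterm (a1·a2·¬a3, a1·a2·a3) and OR-ing them characterizes exactly where G=0, so G is the negation of that disjunction.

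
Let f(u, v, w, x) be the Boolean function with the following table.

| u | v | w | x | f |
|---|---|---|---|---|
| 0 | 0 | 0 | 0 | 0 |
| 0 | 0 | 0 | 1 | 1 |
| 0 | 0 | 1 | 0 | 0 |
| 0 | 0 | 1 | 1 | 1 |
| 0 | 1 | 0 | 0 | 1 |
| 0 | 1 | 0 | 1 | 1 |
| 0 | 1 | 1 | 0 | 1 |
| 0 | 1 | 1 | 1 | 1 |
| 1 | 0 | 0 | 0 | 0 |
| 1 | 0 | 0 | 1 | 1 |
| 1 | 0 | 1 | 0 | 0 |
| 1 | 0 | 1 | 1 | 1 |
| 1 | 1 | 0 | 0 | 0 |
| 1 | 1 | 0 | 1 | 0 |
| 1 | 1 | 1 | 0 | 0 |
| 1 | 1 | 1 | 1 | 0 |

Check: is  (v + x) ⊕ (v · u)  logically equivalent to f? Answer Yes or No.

Test each input against both f and the formula:
  u=0, v=0, w=0, x=0: formula gives 0, f = 0 ✓
  u=0, v=0, w=0, x=1: formula gives 1, f = 1 ✓
  u=0, v=0, w=1, x=0: formula gives 0, f = 0 ✓
  u=0, v=0, w=1, x=1: formula gives 1, f = 1 ✓
  …and likewise for the remaining 12 rows.
Every row agrees, so the formula is equivalent.

Yes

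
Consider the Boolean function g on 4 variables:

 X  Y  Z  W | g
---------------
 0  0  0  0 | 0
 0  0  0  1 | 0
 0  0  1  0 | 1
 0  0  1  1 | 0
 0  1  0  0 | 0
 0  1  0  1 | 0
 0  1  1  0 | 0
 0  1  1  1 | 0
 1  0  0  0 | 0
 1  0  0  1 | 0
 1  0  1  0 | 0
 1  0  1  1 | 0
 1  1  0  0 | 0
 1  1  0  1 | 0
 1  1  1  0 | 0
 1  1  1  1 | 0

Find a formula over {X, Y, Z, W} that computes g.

g(X, Y, Z, W) = ((~X & ~Y) & Z) & ~W

g is 1 on exactly one input, (0,0,1,0), whose minterm is ¬X·¬Y·Z·¬W. So g is just that conjunction.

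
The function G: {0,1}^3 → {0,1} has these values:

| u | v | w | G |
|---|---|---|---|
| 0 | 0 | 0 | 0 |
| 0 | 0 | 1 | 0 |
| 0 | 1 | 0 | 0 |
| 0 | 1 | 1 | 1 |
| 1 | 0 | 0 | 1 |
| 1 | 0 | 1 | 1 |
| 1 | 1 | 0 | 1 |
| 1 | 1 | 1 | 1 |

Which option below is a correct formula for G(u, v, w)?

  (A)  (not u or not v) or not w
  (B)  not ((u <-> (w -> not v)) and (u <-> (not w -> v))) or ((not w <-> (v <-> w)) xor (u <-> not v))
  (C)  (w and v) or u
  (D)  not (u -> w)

(A) disagrees with G on (0,0,0) (formula → 1, table → 0); rule it out.
(B) disagrees with G on (0,0,0) (formula → 1, table → 0); rule it out.
(D) disagrees with G on (0,1,1) (formula → 0, table → 1); rule it out.
That leaves (C). Evaluating it on every row reproduces the table of G exactly.

C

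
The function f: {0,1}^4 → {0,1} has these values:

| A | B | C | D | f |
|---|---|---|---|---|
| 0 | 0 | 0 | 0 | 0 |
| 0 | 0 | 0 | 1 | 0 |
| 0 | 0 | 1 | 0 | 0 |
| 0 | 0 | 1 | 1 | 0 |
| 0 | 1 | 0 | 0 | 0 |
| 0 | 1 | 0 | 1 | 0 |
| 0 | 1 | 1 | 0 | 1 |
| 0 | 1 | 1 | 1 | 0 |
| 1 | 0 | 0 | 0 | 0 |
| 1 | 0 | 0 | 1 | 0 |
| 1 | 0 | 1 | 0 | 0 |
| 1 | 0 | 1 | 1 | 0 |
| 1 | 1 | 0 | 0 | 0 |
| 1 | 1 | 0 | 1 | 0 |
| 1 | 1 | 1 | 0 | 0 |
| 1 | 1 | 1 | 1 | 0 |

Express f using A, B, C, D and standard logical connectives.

f(A, B, C, D) = ((~A & B) & C) & ~D

Only row (0,1,1,0) gives 1. That row's minterm ¬A·B·C·¬D is f directly.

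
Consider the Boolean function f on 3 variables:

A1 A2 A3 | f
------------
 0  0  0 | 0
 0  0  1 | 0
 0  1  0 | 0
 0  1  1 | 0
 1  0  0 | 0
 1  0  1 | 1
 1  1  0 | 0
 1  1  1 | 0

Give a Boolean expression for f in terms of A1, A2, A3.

f(A1, A2, A3) = (A1 AND NOT A2) AND A3

Only row (1,0,1) gives 1. That row's minterm A1·¬A2·A3 is f directly.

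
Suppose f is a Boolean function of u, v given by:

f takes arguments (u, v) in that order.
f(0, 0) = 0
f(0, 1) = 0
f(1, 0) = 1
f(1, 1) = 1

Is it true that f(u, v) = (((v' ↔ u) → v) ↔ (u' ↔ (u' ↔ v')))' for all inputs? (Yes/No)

Evaluate (((v' ↔ u) → v) ↔ (u' ↔ (u' ↔ v')))' on each row and compare to f:
  u=0, v=0: formula gives 0, f = 0 ✓
  u=0, v=1: formula gives 1, but f = 0 ✗
Since they disagree at (0,1), the expression is not a correct formula for f.

No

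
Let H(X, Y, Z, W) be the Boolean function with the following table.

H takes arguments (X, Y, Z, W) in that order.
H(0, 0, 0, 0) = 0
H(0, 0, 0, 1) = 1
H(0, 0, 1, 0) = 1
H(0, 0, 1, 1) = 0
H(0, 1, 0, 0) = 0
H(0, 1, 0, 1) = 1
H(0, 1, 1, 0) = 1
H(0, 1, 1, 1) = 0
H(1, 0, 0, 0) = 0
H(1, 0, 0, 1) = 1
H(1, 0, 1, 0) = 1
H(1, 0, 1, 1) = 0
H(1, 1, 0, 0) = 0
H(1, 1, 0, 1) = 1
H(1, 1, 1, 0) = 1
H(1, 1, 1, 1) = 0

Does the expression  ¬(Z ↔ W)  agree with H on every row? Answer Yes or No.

Test each input against both H and the formula:
  X=0, Y=0, Z=0, W=0: formula gives 0, H = 0 ✓
  X=0, Y=0, Z=0, W=1: formula gives 1, H = 1 ✓
  X=0, Y=0, Z=1, W=0: formula gives 1, H = 1 ✓
  X=0, Y=0, Z=1, W=1: formula gives 0, H = 0 ✓
  …and likewise for the remaining 12 rows.
All 16 rows match — the expression computes H exactly.

Yes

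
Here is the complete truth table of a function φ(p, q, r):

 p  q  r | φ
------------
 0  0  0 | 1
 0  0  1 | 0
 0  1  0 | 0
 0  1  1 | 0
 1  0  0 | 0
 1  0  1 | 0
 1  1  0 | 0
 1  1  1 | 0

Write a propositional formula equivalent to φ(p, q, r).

φ(p, q, r) = not ((p or q) or r)

The output is 1 only when every input is 0 — NOR of all inputs.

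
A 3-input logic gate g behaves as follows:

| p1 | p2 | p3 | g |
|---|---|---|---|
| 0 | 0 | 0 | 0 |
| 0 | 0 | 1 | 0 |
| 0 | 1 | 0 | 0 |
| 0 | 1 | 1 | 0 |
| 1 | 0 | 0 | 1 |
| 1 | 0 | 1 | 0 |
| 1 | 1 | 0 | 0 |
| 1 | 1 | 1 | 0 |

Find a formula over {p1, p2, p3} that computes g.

g(p1, p2, p3) = (p1 and not p2) and not p3

g is 1 on exactly one input, (1,0,0), whose minterm is p1·¬p2·¬p3. So g is just that conjunction.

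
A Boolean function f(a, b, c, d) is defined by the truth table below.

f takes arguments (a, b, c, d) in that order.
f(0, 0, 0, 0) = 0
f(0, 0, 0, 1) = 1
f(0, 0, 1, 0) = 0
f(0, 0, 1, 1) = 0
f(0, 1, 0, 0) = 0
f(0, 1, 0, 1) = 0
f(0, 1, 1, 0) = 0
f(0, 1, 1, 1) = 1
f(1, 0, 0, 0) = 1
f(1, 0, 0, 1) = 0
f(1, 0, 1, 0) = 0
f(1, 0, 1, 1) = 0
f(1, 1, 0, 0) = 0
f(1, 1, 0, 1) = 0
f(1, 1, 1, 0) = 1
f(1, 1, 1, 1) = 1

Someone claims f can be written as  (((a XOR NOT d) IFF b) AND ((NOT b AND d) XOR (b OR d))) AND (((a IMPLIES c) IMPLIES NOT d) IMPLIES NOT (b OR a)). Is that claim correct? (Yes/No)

Test each input against both f and the formula:
  a=0, b=0, c=0, d=0: formula gives 0, f = 0 ✓
  a=0, b=0, c=0, d=1: formula gives 0, but f = 1 ✗
Since they disagree at (0,0,0,1), the expression is not a correct formula for f.

No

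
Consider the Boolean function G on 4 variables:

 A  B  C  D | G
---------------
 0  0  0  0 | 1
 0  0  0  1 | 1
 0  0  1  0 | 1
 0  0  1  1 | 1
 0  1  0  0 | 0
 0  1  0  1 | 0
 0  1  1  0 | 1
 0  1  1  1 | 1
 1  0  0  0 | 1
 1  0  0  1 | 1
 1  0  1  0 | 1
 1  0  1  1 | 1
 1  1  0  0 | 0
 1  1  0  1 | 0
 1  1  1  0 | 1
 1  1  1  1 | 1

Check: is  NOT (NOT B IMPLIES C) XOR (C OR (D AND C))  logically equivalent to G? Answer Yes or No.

Evaluate NOT (NOT B IMPLIES C) XOR (C OR (D AND C)) on each row and compare to G:
  A=0, B=0, C=0, D=0: formula gives 1, G = 1 ✓
  A=0, B=0, C=0, D=1: formula gives 1, G = 1 ✓
  A=0, B=0, C=1, D=0: formula gives 1, G = 1 ✓
  A=0, B=0, C=1, D=1: formula gives 1, G = 1 ✓
  …and likewise for the remaining 12 rows.
No disagreement on any input; they are logically equivalent.

Yes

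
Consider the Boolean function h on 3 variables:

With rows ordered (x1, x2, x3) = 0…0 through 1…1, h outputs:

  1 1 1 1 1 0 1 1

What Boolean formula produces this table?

h is 0 on exactly one input, (1,0,1), whose minterm is x1·¬x2·x3. So h is the negation of that single conjunction.

h(x1, x2, x3) = not ((x1 and not x2) and x3)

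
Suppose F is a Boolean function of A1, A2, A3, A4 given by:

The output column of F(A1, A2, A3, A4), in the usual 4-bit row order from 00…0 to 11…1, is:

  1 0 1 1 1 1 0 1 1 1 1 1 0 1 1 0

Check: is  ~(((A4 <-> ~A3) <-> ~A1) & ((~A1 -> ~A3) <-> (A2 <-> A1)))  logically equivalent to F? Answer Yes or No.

Yes

Check the formula against F row by row:
  A1=0, A2=0, A3=0, A4=0: formula gives 1, F = 1 ✓
  A1=0, A2=0, A3=0, A4=1: formula gives 0, F = 0 ✓
  A1=0, A2=0, A3=1, A4=0: formula gives 1, F = 1 ✓
  A1=0, A2=0, A3=1, A4=1: formula gives 1, F = 1 ✓
  … (the remaining 12 rows also agree.)
Every row agrees, so the formula is equivalent.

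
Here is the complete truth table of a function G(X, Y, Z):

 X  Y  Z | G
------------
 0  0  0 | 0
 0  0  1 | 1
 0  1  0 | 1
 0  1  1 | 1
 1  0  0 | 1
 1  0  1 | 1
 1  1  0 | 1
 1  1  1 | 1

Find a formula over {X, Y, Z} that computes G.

The output is 1 whenever at least one input is 1 — the OR of all inputs.

G(X, Y, Z) = (X ∨ Y) ∨ Z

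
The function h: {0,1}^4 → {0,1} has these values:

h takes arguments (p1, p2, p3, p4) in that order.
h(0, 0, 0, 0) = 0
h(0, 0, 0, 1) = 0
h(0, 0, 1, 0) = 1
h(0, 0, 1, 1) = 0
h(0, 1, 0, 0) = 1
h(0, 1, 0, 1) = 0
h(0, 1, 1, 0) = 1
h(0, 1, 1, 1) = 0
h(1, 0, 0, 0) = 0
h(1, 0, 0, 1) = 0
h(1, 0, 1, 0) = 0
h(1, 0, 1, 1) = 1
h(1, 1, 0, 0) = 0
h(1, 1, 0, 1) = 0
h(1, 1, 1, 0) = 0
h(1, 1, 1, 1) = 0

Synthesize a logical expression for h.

h(p1, p2, p3, p4) = (((((¬p1 ∧ ¬p2) ∧ p3) ∧ ¬p4) ∨ (((¬p1 ∧ p2) ∧ ¬p3) ∧ ¬p4)) ∨ (((¬p1 ∧ p2) ∧ p3) ∧ ¬p4)) ∨ (((p1 ∧ ¬p2) ∧ p3) ∧ p4)

Collect the rows where h=1 — (0,0,1,0), (0,1,0,0), (0,1,1,0), (1,0,1,1) — and write one minterm per row: ¬p1·¬p2·p3·¬p4, ¬p1·p2·¬p3·¬p4, ¬p1·p2·p3·¬p4, p1·¬p2·p3·p4. Their union (logical OR) reproduces the table exactly.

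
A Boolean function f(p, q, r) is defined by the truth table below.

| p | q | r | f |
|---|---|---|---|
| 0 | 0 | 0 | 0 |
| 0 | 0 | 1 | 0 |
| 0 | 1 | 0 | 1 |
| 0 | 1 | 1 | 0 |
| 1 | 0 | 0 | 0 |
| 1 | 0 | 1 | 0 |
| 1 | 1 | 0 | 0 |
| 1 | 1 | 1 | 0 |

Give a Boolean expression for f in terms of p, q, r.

f(p, q, r) = (NOT p AND q) AND NOT r

f is 1 on exactly one input, (0,1,0), whose minterm is ¬p·q·¬r. So f is just that conjunction.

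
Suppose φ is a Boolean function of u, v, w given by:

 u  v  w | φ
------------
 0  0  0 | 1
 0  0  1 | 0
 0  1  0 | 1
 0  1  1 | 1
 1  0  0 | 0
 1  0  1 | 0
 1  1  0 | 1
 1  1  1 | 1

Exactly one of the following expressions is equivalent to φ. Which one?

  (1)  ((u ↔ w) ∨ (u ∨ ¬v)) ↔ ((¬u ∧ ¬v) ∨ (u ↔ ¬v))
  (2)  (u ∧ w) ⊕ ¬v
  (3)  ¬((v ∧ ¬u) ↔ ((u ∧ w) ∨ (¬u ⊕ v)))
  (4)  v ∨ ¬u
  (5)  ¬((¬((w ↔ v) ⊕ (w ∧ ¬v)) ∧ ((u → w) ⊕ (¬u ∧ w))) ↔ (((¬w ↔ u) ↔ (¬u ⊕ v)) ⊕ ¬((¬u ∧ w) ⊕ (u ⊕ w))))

(1) fails at (0,0,1): the formula yields 1, φ is 0.
(2) fails at (0,0,1): the formula yields 1, φ is 0.
(3) fails at (0,0,1): the formula yields 1, φ is 0.
(4) fails at (0,0,1): the formula yields 1, φ is 0.
That leaves (5). Evaluating it on every row reproduces the table of φ exactly.

5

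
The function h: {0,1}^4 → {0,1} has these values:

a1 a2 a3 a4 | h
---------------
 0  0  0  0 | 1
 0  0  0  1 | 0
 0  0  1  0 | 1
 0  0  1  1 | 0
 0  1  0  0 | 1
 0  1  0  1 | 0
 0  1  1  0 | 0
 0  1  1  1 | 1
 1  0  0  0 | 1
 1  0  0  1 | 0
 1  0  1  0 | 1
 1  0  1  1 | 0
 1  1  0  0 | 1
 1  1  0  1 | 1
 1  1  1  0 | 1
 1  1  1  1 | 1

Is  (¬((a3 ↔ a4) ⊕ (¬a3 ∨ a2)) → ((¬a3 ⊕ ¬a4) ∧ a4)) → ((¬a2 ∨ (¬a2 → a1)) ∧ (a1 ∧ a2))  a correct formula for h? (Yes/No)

Yes

Evaluate (¬((a3 ↔ a4) ⊕ (¬a3 ∨ a2)) → ((¬a3 ⊕ ¬a4) ∧ a4)) → ((¬a2 ∨ (¬a2 → a1)) ∧ (a1 ∧ a2)) on each row and compare to h:
  a1=0, a2=0, a3=0, a4=0: formula gives 1, h = 1 ✓
  a1=0, a2=0, a3=0, a4=1: formula gives 0, h = 0 ✓
  a1=0, a2=0, a3=1, a4=0: formula gives 1, h = 1 ✓
  a1=0, a2=0, a3=1, a4=1: formula gives 0, h = 0 ✓
  …and likewise for the remaining 12 rows.
Every row agrees, so the formula is equivalent.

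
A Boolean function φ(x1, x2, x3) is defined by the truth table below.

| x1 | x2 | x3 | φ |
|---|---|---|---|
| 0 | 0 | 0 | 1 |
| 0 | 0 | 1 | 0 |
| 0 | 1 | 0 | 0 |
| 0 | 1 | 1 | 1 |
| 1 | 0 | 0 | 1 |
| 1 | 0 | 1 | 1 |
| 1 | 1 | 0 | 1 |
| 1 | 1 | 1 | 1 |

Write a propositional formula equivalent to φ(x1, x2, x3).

φ(x1, x2, x3) = ~(((~x1 & ~x2) & x3) | ((~x1 & x2) & ~x3))

The 0-rows are (0,0,1), (0,1,0). Take each as a conjunction (¬x1·¬x2·x3, ¬x1·x2·¬x3), form their disjunction, and complement — that gives a formula that is 1 everywhere φ is.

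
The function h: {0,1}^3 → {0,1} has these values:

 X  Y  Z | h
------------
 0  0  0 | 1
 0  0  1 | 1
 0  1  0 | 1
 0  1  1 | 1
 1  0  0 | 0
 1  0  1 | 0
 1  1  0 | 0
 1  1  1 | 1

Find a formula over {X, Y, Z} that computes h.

h(X, Y, Z) = ~((((X & ~Y) & ~Z) | ((X & ~Y) & Z)) | ((X & Y) & ~Z))

h is 0 on only 3 rows — (1,0,0), (1,0,1), (1,1,0). Writing each as a minterm (X·¬Y·¬Z, X·¬Y·Z, X·Y·¬Z) and OR-ing them characterizes exactly where h=0, so h is the negation of that disjunction.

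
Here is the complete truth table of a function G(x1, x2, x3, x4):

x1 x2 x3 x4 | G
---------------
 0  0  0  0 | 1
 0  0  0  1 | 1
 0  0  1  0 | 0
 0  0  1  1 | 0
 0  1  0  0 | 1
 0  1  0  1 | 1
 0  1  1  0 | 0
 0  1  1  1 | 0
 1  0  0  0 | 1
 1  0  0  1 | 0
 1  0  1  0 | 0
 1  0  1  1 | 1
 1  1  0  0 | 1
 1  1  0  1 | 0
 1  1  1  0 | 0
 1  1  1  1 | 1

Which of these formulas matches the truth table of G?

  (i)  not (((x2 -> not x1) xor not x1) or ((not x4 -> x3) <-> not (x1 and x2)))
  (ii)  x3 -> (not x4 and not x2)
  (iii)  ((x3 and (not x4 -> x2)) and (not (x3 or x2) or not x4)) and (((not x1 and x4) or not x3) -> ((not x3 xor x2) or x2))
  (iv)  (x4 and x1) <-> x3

iv

(i) disagrees with G on (0,0,0,1) (formula → 0, table → 1); rule it out.
(ii) disagrees with G on (0,0,1,0) (formula → 1, table → 0); rule it out.
(iii) disagrees with G on (0,0,0,0) (formula → 0, table → 1); rule it out.
Only (iv) survives; checking it on all 16 rows confirms it matches G.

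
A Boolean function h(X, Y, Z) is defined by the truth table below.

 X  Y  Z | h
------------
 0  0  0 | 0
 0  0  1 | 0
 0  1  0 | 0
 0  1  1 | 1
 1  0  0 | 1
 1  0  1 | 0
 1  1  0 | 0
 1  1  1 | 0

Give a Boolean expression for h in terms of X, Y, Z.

h(X, Y, Z) = ((X' · Y) · Z) + ((X · Y') · Z')

The 1-rows are (0,1,1), (1,0,0). Each contributes one minterm — ¬X·Y·Z; X·¬Y·¬Z — and their disjunction is a sum-of-products form of h.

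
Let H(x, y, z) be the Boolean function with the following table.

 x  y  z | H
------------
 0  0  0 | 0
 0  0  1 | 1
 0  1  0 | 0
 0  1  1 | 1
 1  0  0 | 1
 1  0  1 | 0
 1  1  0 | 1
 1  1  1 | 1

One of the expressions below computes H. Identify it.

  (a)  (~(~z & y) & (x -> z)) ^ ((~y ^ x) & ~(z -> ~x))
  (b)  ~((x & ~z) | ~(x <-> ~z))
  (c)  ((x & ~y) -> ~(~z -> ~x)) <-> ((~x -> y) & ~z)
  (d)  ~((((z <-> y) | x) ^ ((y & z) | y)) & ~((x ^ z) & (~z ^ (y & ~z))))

(a): at (0,0,0) it gives 1, but H = 0 — eliminated.
(b): at (1,0,0) it gives 0, but H = 1 — eliminated.
(c): at (0,0,1) it gives 0, but H = 1 — eliminated.
(d) is the remaining candidate, and it agrees with H on all 8 inputs.

d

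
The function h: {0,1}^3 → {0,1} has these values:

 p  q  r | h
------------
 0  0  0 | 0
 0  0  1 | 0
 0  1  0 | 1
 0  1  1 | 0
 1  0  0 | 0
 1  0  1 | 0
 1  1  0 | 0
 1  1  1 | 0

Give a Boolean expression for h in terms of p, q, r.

Only row (0,1,0) gives 1. That row's minterm ¬p·q·¬r is h directly.

h(p, q, r) = (NOT p AND q) AND NOT r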